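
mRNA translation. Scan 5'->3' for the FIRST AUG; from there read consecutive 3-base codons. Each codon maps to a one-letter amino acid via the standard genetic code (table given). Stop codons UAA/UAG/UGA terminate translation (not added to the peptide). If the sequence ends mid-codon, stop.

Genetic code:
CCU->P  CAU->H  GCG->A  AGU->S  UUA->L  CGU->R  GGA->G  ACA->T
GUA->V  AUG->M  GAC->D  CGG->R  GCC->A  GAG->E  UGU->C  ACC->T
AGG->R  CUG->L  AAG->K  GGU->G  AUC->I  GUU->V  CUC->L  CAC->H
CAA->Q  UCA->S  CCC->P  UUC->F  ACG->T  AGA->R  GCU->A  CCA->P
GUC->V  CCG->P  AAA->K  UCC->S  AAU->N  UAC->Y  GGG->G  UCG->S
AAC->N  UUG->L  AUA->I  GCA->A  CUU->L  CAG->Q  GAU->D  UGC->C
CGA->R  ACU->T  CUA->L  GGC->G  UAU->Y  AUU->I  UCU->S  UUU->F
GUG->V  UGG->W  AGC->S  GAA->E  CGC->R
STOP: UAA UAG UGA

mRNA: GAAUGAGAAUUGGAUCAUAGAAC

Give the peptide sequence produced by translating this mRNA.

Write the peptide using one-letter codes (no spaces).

start AUG at pos 2
pos 2: AUG -> M; peptide=M
pos 5: AGA -> R; peptide=MR
pos 8: AUU -> I; peptide=MRI
pos 11: GGA -> G; peptide=MRIG
pos 14: UCA -> S; peptide=MRIGS
pos 17: UAG -> STOP

Answer: MRIGS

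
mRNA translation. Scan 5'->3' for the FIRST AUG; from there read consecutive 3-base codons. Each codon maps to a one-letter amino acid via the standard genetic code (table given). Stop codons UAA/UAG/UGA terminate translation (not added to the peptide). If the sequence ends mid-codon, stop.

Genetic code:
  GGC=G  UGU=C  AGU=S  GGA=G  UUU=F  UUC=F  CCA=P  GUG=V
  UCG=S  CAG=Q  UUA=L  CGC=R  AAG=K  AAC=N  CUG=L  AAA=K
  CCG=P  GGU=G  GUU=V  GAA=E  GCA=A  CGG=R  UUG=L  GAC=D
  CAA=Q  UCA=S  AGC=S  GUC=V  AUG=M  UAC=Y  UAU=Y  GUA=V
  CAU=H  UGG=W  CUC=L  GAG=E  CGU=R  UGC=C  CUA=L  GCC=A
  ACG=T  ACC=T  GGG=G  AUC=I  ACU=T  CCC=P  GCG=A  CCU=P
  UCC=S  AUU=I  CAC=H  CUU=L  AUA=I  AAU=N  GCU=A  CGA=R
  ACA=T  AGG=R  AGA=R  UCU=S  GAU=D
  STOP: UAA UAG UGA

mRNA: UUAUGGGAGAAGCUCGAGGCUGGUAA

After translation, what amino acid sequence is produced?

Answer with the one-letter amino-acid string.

Answer: MGEARGW

Derivation:
start AUG at pos 2
pos 2: AUG -> M; peptide=M
pos 5: GGA -> G; peptide=MG
pos 8: GAA -> E; peptide=MGE
pos 11: GCU -> A; peptide=MGEA
pos 14: CGA -> R; peptide=MGEAR
pos 17: GGC -> G; peptide=MGEARG
pos 20: UGG -> W; peptide=MGEARGW
pos 23: UAA -> STOP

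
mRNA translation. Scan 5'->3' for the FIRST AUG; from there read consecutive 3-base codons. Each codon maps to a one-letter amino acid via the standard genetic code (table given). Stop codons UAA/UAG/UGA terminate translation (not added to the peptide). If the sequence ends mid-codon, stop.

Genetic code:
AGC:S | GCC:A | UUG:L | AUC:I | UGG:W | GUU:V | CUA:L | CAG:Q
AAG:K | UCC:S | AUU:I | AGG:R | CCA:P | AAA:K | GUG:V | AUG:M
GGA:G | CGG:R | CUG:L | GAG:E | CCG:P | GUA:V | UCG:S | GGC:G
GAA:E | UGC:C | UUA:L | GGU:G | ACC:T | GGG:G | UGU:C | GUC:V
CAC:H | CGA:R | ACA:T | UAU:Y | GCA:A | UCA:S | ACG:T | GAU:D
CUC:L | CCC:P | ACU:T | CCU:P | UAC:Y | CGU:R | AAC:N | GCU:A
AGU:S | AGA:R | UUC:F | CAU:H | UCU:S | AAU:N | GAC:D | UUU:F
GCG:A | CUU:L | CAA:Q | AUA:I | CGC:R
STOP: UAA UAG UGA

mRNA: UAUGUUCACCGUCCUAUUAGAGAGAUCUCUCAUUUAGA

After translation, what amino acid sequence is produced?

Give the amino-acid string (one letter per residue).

Answer: MFTVLLERSLI

Derivation:
start AUG at pos 1
pos 1: AUG -> M; peptide=M
pos 4: UUC -> F; peptide=MF
pos 7: ACC -> T; peptide=MFT
pos 10: GUC -> V; peptide=MFTV
pos 13: CUA -> L; peptide=MFTVL
pos 16: UUA -> L; peptide=MFTVLL
pos 19: GAG -> E; peptide=MFTVLLE
pos 22: AGA -> R; peptide=MFTVLLER
pos 25: UCU -> S; peptide=MFTVLLERS
pos 28: CUC -> L; peptide=MFTVLLERSL
pos 31: AUU -> I; peptide=MFTVLLERSLI
pos 34: UAG -> STOP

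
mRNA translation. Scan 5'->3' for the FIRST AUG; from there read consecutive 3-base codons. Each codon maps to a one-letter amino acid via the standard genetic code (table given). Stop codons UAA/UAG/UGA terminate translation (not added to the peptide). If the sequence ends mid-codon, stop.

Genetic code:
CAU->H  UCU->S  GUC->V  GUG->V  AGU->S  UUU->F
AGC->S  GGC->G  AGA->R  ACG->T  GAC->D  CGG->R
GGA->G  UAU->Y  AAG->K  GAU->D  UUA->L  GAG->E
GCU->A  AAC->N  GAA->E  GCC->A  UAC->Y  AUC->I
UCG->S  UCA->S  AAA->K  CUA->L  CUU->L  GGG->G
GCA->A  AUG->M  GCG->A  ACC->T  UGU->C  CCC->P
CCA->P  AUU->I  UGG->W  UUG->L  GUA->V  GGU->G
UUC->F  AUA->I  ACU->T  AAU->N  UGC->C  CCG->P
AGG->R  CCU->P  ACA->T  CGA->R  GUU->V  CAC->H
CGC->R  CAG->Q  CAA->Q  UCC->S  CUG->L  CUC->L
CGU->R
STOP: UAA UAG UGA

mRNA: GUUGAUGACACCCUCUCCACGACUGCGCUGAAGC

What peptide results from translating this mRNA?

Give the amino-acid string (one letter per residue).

Answer: MTPSPRLR

Derivation:
start AUG at pos 4
pos 4: AUG -> M; peptide=M
pos 7: ACA -> T; peptide=MT
pos 10: CCC -> P; peptide=MTP
pos 13: UCU -> S; peptide=MTPS
pos 16: CCA -> P; peptide=MTPSP
pos 19: CGA -> R; peptide=MTPSPR
pos 22: CUG -> L; peptide=MTPSPRL
pos 25: CGC -> R; peptide=MTPSPRLR
pos 28: UGA -> STOP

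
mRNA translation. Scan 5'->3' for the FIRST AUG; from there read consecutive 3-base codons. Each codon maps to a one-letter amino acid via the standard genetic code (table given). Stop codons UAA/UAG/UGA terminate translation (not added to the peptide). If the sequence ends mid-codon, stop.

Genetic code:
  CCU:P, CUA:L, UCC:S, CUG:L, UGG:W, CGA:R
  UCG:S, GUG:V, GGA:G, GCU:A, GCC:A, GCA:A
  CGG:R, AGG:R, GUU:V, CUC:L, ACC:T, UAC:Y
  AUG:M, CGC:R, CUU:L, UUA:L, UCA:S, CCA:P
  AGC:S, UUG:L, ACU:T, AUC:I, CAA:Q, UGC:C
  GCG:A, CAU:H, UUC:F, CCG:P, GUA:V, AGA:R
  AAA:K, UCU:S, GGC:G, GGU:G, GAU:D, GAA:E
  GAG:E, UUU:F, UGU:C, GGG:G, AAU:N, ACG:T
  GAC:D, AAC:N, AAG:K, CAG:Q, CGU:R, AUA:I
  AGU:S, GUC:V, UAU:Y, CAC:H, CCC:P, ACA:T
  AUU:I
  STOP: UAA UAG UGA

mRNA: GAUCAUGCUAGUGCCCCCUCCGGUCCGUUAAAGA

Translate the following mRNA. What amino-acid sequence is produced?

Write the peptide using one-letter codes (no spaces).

Answer: MLVPPPVR

Derivation:
start AUG at pos 4
pos 4: AUG -> M; peptide=M
pos 7: CUA -> L; peptide=ML
pos 10: GUG -> V; peptide=MLV
pos 13: CCC -> P; peptide=MLVP
pos 16: CCU -> P; peptide=MLVPP
pos 19: CCG -> P; peptide=MLVPPP
pos 22: GUC -> V; peptide=MLVPPPV
pos 25: CGU -> R; peptide=MLVPPPVR
pos 28: UAA -> STOP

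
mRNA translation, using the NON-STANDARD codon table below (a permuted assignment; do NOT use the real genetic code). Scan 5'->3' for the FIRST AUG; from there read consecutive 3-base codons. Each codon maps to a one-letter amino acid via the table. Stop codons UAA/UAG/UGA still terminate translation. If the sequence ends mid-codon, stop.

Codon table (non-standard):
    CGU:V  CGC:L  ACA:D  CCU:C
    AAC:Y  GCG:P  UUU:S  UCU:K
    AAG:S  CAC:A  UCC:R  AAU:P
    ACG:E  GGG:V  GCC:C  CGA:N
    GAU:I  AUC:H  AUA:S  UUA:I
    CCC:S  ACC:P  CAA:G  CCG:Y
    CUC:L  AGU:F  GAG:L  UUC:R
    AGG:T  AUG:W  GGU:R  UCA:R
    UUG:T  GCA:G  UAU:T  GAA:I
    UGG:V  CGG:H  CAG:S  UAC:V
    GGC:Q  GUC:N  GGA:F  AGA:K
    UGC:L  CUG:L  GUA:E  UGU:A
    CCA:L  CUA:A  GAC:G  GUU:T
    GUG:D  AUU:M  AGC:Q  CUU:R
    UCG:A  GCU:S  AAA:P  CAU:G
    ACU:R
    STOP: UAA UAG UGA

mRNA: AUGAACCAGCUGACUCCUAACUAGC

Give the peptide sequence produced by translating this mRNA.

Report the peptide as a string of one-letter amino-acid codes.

Answer: WYSLRCY

Derivation:
start AUG at pos 0
pos 0: AUG -> W; peptide=W
pos 3: AAC -> Y; peptide=WY
pos 6: CAG -> S; peptide=WYS
pos 9: CUG -> L; peptide=WYSL
pos 12: ACU -> R; peptide=WYSLR
pos 15: CCU -> C; peptide=WYSLRC
pos 18: AAC -> Y; peptide=WYSLRCY
pos 21: UAG -> STOP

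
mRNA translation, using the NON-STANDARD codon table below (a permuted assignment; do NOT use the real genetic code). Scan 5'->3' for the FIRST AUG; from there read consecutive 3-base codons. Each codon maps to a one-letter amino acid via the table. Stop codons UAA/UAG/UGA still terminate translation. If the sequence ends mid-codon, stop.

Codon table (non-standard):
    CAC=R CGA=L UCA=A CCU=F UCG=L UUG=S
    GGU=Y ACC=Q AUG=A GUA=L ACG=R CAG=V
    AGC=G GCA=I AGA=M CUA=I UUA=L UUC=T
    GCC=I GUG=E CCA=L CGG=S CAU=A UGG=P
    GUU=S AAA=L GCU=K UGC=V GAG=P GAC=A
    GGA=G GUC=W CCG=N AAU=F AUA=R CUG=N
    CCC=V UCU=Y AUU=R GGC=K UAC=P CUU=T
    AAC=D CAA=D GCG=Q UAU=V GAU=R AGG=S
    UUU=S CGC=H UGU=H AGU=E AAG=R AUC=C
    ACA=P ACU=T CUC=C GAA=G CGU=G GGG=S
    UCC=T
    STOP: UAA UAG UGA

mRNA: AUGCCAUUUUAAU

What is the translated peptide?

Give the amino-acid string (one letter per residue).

start AUG at pos 0
pos 0: AUG -> A; peptide=A
pos 3: CCA -> L; peptide=AL
pos 6: UUU -> S; peptide=ALS
pos 9: UAA -> STOP

Answer: ALS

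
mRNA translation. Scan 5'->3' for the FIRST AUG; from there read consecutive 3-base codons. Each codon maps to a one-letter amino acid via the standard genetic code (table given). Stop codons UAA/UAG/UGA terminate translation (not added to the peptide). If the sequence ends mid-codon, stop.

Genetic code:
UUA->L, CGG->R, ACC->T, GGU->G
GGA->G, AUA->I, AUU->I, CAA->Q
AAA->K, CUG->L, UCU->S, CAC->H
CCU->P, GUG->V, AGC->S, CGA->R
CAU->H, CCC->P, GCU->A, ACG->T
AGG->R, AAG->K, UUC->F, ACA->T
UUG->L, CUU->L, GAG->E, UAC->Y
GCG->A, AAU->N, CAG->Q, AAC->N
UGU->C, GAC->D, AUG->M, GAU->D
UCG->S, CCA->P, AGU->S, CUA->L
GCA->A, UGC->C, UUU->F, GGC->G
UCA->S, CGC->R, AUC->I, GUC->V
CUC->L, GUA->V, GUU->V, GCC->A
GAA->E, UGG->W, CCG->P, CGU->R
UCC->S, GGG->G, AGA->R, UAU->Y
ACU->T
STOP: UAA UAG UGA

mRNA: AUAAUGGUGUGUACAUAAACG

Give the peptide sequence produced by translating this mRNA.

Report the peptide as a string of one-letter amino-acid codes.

Answer: MVCT

Derivation:
start AUG at pos 3
pos 3: AUG -> M; peptide=M
pos 6: GUG -> V; peptide=MV
pos 9: UGU -> C; peptide=MVC
pos 12: ACA -> T; peptide=MVCT
pos 15: UAA -> STOP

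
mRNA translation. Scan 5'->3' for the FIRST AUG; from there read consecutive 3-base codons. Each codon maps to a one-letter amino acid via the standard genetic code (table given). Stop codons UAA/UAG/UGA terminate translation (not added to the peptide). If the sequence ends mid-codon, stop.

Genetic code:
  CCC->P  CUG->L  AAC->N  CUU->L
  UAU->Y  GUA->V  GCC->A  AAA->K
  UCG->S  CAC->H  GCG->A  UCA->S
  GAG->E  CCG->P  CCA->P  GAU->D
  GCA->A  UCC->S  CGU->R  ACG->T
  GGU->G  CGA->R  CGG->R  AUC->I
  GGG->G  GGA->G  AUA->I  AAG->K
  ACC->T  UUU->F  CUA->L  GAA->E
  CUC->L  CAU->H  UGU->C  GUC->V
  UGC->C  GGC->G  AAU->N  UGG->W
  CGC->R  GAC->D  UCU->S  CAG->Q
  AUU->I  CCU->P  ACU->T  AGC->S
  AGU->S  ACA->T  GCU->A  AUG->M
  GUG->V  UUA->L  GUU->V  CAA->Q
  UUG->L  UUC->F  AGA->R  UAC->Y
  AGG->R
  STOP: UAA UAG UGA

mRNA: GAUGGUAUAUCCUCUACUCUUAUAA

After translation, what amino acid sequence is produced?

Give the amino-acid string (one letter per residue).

Answer: MVYPLLL

Derivation:
start AUG at pos 1
pos 1: AUG -> M; peptide=M
pos 4: GUA -> V; peptide=MV
pos 7: UAU -> Y; peptide=MVY
pos 10: CCU -> P; peptide=MVYP
pos 13: CUA -> L; peptide=MVYPL
pos 16: CUC -> L; peptide=MVYPLL
pos 19: UUA -> L; peptide=MVYPLLL
pos 22: UAA -> STOP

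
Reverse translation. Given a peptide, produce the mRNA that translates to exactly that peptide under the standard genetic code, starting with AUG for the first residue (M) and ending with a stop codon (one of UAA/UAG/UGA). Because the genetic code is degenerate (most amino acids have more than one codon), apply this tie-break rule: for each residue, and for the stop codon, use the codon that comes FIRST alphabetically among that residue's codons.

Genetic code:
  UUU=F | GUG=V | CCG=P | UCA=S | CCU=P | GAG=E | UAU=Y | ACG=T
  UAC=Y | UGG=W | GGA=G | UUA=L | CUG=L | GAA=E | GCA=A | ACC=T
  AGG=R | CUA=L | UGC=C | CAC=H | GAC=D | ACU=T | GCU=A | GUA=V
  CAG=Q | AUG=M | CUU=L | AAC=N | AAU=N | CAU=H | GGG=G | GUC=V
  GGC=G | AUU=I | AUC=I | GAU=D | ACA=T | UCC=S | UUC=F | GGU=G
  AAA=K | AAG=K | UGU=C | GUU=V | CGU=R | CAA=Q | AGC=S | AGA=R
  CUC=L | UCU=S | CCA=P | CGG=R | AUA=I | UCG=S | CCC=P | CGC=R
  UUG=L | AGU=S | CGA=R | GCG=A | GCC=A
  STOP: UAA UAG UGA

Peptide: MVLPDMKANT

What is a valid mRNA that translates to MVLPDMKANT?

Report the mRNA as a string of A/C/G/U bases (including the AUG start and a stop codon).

residue 1: M -> AUG (start codon)
residue 2: V codons sorted = GUA,GUC,GUG,GUU -> pick first = GUA
residue 3: L codons sorted = CUA,CUC,CUG,CUU,UUA,UUG -> pick first = CUA
residue 4: P codons sorted = CCA,CCC,CCG,CCU -> pick first = CCA
residue 5: D codons sorted = GAC,GAU -> pick first = GAC
residue 6: M -> AUG (only codon)
residue 7: K codons sorted = AAA,AAG -> pick first = AAA
residue 8: A codons sorted = GCA,GCC,GCG,GCU -> pick first = GCA
residue 9: N codons sorted = AAC,AAU -> pick first = AAC
residue 10: T codons sorted = ACA,ACC,ACG,ACU -> pick first = ACA
terminator: stop codons sorted = UAA,UAG,UGA -> pick first = UAA

Answer: mRNA: AUGGUACUACCAGACAUGAAAGCAAACACAUAA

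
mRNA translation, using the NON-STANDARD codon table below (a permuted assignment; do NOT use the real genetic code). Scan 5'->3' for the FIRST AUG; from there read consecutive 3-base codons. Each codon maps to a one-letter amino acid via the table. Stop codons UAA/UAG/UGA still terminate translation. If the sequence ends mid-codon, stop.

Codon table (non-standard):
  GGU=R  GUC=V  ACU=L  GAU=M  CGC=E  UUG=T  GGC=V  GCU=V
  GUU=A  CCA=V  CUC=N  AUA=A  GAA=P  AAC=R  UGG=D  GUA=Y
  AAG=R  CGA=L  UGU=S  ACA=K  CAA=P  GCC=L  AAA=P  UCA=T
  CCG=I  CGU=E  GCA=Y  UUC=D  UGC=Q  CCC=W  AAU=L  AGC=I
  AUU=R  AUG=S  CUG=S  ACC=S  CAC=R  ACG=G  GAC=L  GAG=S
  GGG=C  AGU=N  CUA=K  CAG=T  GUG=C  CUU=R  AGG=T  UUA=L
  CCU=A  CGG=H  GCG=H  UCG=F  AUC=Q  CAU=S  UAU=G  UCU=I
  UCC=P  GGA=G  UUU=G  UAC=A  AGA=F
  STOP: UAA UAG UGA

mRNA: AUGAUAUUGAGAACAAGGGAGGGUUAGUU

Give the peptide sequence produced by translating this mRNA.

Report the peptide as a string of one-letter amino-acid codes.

start AUG at pos 0
pos 0: AUG -> S; peptide=S
pos 3: AUA -> A; peptide=SA
pos 6: UUG -> T; peptide=SAT
pos 9: AGA -> F; peptide=SATF
pos 12: ACA -> K; peptide=SATFK
pos 15: AGG -> T; peptide=SATFKT
pos 18: GAG -> S; peptide=SATFKTS
pos 21: GGU -> R; peptide=SATFKTSR
pos 24: UAG -> STOP

Answer: SATFKTSR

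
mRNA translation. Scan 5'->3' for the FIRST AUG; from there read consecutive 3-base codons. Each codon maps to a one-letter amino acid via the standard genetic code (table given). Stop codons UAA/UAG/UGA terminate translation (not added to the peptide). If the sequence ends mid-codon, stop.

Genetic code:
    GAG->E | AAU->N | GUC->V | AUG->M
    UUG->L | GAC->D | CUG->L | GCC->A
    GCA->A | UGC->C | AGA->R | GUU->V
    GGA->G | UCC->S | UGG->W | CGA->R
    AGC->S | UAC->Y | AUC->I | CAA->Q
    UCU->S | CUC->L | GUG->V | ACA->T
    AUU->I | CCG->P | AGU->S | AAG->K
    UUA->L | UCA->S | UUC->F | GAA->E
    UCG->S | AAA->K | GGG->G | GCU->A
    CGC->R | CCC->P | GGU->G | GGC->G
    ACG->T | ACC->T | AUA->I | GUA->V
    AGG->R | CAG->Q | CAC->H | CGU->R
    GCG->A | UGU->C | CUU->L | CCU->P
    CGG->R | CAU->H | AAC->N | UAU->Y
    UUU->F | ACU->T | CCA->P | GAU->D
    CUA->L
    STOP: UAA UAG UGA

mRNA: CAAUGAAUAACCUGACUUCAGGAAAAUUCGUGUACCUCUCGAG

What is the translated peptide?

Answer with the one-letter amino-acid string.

Answer: MNNLTSGKFVYLS

Derivation:
start AUG at pos 2
pos 2: AUG -> M; peptide=M
pos 5: AAU -> N; peptide=MN
pos 8: AAC -> N; peptide=MNN
pos 11: CUG -> L; peptide=MNNL
pos 14: ACU -> T; peptide=MNNLT
pos 17: UCA -> S; peptide=MNNLTS
pos 20: GGA -> G; peptide=MNNLTSG
pos 23: AAA -> K; peptide=MNNLTSGK
pos 26: UUC -> F; peptide=MNNLTSGKF
pos 29: GUG -> V; peptide=MNNLTSGKFV
pos 32: UAC -> Y; peptide=MNNLTSGKFVY
pos 35: CUC -> L; peptide=MNNLTSGKFVYL
pos 38: UCG -> S; peptide=MNNLTSGKFVYLS
pos 41: only 2 nt remain (<3), stop (end of mRNA)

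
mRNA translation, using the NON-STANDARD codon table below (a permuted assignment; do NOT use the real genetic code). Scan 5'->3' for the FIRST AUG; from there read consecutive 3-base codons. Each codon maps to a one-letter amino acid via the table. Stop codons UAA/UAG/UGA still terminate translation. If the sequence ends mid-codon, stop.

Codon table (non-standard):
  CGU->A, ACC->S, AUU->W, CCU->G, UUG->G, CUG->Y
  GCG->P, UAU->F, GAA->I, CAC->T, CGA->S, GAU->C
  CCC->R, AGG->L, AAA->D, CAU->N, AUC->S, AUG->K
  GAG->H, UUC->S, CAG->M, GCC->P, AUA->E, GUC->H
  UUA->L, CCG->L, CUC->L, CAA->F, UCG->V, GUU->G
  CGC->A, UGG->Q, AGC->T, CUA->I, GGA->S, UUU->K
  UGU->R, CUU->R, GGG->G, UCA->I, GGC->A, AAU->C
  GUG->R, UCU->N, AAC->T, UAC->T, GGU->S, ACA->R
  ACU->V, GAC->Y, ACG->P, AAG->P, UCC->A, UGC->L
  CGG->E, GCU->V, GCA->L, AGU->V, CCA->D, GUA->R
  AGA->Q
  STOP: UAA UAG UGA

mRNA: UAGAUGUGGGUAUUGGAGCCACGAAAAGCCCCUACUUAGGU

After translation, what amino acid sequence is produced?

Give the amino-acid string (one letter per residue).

Answer: KQRGHDSDPGV

Derivation:
start AUG at pos 3
pos 3: AUG -> K; peptide=K
pos 6: UGG -> Q; peptide=KQ
pos 9: GUA -> R; peptide=KQR
pos 12: UUG -> G; peptide=KQRG
pos 15: GAG -> H; peptide=KQRGH
pos 18: CCA -> D; peptide=KQRGHD
pos 21: CGA -> S; peptide=KQRGHDS
pos 24: AAA -> D; peptide=KQRGHDSD
pos 27: GCC -> P; peptide=KQRGHDSDP
pos 30: CCU -> G; peptide=KQRGHDSDPG
pos 33: ACU -> V; peptide=KQRGHDSDPGV
pos 36: UAG -> STOP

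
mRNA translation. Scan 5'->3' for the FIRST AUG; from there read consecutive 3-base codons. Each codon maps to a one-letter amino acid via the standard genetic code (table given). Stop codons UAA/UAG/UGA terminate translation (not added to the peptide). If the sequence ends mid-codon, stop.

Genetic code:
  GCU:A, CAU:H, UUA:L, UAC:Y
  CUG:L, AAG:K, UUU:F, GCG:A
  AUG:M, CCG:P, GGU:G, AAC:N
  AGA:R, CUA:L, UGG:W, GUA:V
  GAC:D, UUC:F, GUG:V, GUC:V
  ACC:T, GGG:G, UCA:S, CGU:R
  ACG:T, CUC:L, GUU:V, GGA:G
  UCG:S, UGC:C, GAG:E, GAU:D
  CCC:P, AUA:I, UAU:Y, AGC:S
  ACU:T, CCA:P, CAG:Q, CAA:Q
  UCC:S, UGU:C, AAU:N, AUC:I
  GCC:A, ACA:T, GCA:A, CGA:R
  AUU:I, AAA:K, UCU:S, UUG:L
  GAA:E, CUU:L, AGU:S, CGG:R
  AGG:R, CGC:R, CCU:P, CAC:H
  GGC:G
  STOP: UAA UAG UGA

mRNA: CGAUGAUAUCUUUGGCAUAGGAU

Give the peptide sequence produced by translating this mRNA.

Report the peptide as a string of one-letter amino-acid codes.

Answer: MISLA

Derivation:
start AUG at pos 2
pos 2: AUG -> M; peptide=M
pos 5: AUA -> I; peptide=MI
pos 8: UCU -> S; peptide=MIS
pos 11: UUG -> L; peptide=MISL
pos 14: GCA -> A; peptide=MISLA
pos 17: UAG -> STOP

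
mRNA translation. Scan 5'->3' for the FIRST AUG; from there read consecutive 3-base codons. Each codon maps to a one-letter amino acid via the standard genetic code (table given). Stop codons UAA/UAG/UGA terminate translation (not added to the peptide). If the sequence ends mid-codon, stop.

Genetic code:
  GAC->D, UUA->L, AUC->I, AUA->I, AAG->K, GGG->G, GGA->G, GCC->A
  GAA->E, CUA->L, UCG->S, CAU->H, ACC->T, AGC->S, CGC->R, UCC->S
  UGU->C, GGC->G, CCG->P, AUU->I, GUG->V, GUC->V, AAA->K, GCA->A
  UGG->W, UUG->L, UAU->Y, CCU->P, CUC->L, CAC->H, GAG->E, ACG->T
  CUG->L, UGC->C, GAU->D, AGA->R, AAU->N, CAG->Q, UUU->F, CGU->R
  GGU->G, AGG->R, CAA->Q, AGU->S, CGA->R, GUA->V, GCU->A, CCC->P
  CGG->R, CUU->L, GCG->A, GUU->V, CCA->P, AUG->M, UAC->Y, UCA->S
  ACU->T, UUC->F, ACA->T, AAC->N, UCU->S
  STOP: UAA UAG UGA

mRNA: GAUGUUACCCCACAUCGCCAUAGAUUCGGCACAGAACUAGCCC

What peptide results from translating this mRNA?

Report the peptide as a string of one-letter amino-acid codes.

Answer: MLPHIAIDSAQN

Derivation:
start AUG at pos 1
pos 1: AUG -> M; peptide=M
pos 4: UUA -> L; peptide=ML
pos 7: CCC -> P; peptide=MLP
pos 10: CAC -> H; peptide=MLPH
pos 13: AUC -> I; peptide=MLPHI
pos 16: GCC -> A; peptide=MLPHIA
pos 19: AUA -> I; peptide=MLPHIAI
pos 22: GAU -> D; peptide=MLPHIAID
pos 25: UCG -> S; peptide=MLPHIAIDS
pos 28: GCA -> A; peptide=MLPHIAIDSA
pos 31: CAG -> Q; peptide=MLPHIAIDSAQ
pos 34: AAC -> N; peptide=MLPHIAIDSAQN
pos 37: UAG -> STOP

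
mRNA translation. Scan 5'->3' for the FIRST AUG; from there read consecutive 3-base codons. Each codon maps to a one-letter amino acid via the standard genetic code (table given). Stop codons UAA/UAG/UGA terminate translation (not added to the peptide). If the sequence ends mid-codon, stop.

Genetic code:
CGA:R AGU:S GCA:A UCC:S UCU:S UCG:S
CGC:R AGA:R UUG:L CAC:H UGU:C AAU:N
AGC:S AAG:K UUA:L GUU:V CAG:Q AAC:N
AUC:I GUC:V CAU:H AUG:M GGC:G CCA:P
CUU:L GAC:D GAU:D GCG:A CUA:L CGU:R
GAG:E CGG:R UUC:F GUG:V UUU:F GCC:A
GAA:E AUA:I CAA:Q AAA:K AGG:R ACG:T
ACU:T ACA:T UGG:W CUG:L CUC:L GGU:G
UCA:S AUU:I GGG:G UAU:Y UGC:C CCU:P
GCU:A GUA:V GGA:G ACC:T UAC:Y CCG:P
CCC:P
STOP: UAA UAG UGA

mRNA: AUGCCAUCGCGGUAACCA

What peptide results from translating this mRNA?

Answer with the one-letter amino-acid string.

start AUG at pos 0
pos 0: AUG -> M; peptide=M
pos 3: CCA -> P; peptide=MP
pos 6: UCG -> S; peptide=MPS
pos 9: CGG -> R; peptide=MPSR
pos 12: UAA -> STOP

Answer: MPSR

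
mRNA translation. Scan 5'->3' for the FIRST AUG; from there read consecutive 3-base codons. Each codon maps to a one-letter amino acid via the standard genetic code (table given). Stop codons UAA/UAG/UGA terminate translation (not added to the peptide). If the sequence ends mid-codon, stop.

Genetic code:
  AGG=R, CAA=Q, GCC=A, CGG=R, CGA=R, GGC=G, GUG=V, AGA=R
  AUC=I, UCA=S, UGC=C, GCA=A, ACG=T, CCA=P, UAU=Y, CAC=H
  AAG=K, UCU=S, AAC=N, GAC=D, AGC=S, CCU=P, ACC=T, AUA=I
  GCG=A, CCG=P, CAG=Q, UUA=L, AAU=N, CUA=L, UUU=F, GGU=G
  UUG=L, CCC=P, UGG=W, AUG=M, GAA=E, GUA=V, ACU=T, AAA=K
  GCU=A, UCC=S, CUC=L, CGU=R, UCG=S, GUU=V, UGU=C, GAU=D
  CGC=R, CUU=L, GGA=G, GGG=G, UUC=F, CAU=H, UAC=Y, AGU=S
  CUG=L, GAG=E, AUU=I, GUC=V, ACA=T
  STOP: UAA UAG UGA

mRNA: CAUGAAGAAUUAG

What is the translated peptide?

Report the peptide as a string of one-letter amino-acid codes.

start AUG at pos 1
pos 1: AUG -> M; peptide=M
pos 4: AAG -> K; peptide=MK
pos 7: AAU -> N; peptide=MKN
pos 10: UAG -> STOP

Answer: MKN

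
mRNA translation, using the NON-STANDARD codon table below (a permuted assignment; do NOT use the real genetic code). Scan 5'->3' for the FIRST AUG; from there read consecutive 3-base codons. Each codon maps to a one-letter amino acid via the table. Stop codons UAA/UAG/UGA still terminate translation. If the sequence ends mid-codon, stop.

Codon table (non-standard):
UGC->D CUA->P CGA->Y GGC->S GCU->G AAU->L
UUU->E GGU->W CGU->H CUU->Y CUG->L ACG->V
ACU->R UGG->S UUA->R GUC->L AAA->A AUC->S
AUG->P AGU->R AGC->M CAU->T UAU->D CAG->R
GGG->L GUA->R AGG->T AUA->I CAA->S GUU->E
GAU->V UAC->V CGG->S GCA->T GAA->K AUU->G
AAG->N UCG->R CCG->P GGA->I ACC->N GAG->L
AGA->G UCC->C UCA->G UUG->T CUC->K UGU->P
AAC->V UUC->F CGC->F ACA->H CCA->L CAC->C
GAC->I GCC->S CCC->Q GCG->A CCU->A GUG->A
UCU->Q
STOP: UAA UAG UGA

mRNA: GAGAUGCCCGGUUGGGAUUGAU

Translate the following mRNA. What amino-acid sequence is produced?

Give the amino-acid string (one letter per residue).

Answer: PQWSV

Derivation:
start AUG at pos 3
pos 3: AUG -> P; peptide=P
pos 6: CCC -> Q; peptide=PQ
pos 9: GGU -> W; peptide=PQW
pos 12: UGG -> S; peptide=PQWS
pos 15: GAU -> V; peptide=PQWSV
pos 18: UGA -> STOP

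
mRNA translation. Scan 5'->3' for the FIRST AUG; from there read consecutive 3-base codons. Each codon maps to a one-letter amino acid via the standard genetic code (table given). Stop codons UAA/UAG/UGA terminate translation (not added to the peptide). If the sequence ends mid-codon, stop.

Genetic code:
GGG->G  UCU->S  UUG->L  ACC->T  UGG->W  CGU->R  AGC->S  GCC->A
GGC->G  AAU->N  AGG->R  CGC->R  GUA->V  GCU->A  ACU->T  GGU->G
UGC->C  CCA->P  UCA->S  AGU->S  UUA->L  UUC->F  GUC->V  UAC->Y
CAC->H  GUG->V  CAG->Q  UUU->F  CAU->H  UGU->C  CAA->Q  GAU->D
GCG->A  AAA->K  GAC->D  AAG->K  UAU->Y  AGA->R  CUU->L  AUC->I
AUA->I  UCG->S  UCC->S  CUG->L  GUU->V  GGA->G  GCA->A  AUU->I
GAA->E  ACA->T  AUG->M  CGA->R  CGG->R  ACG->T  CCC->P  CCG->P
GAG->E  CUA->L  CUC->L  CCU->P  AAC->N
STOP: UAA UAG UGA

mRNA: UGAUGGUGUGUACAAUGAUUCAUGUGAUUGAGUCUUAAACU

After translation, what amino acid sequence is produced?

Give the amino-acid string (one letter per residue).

Answer: MVCTMIHVIES

Derivation:
start AUG at pos 2
pos 2: AUG -> M; peptide=M
pos 5: GUG -> V; peptide=MV
pos 8: UGU -> C; peptide=MVC
pos 11: ACA -> T; peptide=MVCT
pos 14: AUG -> M; peptide=MVCTM
pos 17: AUU -> I; peptide=MVCTMI
pos 20: CAU -> H; peptide=MVCTMIH
pos 23: GUG -> V; peptide=MVCTMIHV
pos 26: AUU -> I; peptide=MVCTMIHVI
pos 29: GAG -> E; peptide=MVCTMIHVIE
pos 32: UCU -> S; peptide=MVCTMIHVIES
pos 35: UAA -> STOP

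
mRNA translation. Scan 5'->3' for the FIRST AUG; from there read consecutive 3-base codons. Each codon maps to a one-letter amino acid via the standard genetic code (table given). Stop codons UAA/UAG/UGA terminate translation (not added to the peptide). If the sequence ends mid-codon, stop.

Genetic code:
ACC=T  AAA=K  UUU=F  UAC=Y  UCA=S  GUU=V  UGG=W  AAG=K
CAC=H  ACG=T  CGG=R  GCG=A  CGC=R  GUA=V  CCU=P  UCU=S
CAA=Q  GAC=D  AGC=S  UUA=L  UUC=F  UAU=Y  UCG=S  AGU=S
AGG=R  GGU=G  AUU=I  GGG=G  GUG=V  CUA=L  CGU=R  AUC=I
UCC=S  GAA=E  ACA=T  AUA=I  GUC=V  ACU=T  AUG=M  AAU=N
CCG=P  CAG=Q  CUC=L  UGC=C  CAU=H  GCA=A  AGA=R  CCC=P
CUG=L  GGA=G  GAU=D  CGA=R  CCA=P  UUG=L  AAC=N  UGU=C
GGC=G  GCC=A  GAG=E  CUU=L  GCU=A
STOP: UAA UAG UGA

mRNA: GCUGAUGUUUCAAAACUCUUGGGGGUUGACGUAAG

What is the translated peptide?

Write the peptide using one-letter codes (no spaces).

start AUG at pos 4
pos 4: AUG -> M; peptide=M
pos 7: UUU -> F; peptide=MF
pos 10: CAA -> Q; peptide=MFQ
pos 13: AAC -> N; peptide=MFQN
pos 16: UCU -> S; peptide=MFQNS
pos 19: UGG -> W; peptide=MFQNSW
pos 22: GGG -> G; peptide=MFQNSWG
pos 25: UUG -> L; peptide=MFQNSWGL
pos 28: ACG -> T; peptide=MFQNSWGLT
pos 31: UAA -> STOP

Answer: MFQNSWGLT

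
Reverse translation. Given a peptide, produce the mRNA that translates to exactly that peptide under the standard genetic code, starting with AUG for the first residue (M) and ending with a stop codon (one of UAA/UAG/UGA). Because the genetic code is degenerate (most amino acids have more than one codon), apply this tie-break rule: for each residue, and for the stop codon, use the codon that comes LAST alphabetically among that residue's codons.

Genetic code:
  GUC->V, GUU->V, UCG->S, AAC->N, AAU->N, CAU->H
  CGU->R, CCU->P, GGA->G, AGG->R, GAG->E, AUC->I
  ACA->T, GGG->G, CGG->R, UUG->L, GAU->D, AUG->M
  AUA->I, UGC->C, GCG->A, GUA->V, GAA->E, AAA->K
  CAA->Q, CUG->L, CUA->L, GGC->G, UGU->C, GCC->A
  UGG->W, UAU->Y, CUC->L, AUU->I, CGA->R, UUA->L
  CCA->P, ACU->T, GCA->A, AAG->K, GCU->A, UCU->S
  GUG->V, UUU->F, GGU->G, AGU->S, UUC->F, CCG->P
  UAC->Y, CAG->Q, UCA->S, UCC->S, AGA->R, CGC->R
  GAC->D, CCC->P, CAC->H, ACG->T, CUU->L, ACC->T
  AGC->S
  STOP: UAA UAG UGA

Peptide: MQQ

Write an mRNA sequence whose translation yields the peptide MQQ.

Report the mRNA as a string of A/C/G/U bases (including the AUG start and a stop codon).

Answer: mRNA: AUGCAGCAGUGA

Derivation:
residue 1: M -> AUG (start codon)
residue 2: Q codons sorted = CAA,CAG -> pick last = CAG
residue 3: Q codons sorted = CAA,CAG -> pick last = CAG
terminator: stop codons sorted = UAA,UAG,UGA -> pick last = UGA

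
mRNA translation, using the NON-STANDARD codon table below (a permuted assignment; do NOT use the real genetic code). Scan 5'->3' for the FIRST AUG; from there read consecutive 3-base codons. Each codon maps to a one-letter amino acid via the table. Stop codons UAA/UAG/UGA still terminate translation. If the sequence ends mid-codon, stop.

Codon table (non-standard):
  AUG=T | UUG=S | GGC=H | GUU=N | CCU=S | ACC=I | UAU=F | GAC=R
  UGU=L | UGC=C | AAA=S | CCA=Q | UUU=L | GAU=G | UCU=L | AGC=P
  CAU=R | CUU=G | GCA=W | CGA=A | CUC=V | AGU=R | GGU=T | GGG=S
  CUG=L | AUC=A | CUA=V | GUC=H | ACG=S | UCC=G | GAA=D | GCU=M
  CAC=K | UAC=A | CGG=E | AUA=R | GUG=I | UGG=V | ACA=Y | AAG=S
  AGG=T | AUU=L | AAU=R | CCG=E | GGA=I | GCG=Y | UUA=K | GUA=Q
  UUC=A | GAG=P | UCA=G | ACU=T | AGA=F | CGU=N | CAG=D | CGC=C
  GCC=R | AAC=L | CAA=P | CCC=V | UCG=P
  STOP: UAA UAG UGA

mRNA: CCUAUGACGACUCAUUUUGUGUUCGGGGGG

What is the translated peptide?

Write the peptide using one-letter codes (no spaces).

Answer: TSTRLIASS

Derivation:
start AUG at pos 3
pos 3: AUG -> T; peptide=T
pos 6: ACG -> S; peptide=TS
pos 9: ACU -> T; peptide=TST
pos 12: CAU -> R; peptide=TSTR
pos 15: UUU -> L; peptide=TSTRL
pos 18: GUG -> I; peptide=TSTRLI
pos 21: UUC -> A; peptide=TSTRLIA
pos 24: GGG -> S; peptide=TSTRLIAS
pos 27: GGG -> S; peptide=TSTRLIASS
pos 30: only 0 nt remain (<3), stop (end of mRNA)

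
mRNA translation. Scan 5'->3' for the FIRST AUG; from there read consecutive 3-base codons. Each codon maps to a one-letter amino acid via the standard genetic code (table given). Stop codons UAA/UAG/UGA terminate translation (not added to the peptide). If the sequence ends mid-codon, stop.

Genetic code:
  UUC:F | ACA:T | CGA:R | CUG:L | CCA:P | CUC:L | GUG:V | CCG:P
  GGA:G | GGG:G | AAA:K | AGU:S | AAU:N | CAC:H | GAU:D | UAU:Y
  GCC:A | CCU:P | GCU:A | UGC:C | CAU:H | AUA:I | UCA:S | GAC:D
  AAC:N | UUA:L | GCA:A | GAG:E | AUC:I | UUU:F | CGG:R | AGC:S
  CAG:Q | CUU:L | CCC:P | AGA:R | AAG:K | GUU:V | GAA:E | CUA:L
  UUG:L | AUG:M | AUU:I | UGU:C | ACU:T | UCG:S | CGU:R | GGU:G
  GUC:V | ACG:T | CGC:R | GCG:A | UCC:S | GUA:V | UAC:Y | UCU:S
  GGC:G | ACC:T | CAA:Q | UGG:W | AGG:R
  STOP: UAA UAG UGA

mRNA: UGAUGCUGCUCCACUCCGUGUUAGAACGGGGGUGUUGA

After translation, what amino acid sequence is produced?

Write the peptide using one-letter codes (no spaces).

start AUG at pos 2
pos 2: AUG -> M; peptide=M
pos 5: CUG -> L; peptide=ML
pos 8: CUC -> L; peptide=MLL
pos 11: CAC -> H; peptide=MLLH
pos 14: UCC -> S; peptide=MLLHS
pos 17: GUG -> V; peptide=MLLHSV
pos 20: UUA -> L; peptide=MLLHSVL
pos 23: GAA -> E; peptide=MLLHSVLE
pos 26: CGG -> R; peptide=MLLHSVLER
pos 29: GGG -> G; peptide=MLLHSVLERG
pos 32: UGU -> C; peptide=MLLHSVLERGC
pos 35: UGA -> STOP

Answer: MLLHSVLERGC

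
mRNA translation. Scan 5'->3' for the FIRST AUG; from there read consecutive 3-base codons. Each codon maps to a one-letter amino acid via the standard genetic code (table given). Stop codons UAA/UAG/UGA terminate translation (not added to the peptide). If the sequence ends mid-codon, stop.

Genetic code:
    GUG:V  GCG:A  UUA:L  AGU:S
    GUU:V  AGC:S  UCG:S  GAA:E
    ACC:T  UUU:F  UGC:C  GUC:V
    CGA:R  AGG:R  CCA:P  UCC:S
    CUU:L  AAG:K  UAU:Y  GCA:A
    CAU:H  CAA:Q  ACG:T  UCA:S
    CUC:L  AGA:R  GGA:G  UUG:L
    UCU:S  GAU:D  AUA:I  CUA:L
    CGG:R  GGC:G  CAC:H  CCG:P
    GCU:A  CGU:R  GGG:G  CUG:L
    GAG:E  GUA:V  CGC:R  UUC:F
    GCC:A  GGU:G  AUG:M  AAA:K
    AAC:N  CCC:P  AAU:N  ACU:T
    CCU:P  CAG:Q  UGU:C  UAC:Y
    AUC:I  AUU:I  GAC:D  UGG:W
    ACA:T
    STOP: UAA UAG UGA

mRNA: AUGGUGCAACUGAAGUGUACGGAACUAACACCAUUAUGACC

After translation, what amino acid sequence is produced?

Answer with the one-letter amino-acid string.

start AUG at pos 0
pos 0: AUG -> M; peptide=M
pos 3: GUG -> V; peptide=MV
pos 6: CAA -> Q; peptide=MVQ
pos 9: CUG -> L; peptide=MVQL
pos 12: AAG -> K; peptide=MVQLK
pos 15: UGU -> C; peptide=MVQLKC
pos 18: ACG -> T; peptide=MVQLKCT
pos 21: GAA -> E; peptide=MVQLKCTE
pos 24: CUA -> L; peptide=MVQLKCTEL
pos 27: ACA -> T; peptide=MVQLKCTELT
pos 30: CCA -> P; peptide=MVQLKCTELTP
pos 33: UUA -> L; peptide=MVQLKCTELTPL
pos 36: UGA -> STOP

Answer: MVQLKCTELTPL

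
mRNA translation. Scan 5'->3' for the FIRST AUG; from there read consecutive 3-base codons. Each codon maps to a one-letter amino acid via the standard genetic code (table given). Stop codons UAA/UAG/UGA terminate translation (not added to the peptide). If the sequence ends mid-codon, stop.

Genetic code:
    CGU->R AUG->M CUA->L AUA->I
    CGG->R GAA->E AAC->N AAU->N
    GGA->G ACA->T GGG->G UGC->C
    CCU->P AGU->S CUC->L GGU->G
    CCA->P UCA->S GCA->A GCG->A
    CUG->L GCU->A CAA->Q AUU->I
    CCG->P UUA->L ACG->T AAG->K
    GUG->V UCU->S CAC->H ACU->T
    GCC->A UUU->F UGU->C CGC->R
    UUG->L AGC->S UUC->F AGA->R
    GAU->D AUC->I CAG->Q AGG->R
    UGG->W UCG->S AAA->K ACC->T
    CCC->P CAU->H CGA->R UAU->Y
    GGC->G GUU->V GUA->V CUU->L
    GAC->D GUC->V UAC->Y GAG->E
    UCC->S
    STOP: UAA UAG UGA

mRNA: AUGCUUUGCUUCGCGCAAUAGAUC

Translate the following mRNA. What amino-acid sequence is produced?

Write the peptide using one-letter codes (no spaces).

start AUG at pos 0
pos 0: AUG -> M; peptide=M
pos 3: CUU -> L; peptide=ML
pos 6: UGC -> C; peptide=MLC
pos 9: UUC -> F; peptide=MLCF
pos 12: GCG -> A; peptide=MLCFA
pos 15: CAA -> Q; peptide=MLCFAQ
pos 18: UAG -> STOP

Answer: MLCFAQ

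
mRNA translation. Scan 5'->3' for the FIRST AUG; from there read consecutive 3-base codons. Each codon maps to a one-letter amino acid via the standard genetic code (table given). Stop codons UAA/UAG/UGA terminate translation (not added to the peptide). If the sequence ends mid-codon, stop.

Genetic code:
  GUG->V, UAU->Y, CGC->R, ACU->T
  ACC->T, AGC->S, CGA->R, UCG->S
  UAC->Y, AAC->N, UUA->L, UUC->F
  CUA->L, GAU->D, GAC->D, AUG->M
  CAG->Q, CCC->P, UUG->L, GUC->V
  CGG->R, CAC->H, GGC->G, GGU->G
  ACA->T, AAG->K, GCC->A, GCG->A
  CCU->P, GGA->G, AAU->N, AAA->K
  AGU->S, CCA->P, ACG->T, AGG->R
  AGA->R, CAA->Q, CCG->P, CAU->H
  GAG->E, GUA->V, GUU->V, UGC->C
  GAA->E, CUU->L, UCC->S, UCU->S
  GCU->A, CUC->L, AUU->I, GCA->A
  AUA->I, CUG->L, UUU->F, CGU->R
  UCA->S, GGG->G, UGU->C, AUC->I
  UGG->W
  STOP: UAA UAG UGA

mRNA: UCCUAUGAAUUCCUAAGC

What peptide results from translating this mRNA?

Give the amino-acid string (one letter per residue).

Answer: MNS

Derivation:
start AUG at pos 4
pos 4: AUG -> M; peptide=M
pos 7: AAU -> N; peptide=MN
pos 10: UCC -> S; peptide=MNS
pos 13: UAA -> STOP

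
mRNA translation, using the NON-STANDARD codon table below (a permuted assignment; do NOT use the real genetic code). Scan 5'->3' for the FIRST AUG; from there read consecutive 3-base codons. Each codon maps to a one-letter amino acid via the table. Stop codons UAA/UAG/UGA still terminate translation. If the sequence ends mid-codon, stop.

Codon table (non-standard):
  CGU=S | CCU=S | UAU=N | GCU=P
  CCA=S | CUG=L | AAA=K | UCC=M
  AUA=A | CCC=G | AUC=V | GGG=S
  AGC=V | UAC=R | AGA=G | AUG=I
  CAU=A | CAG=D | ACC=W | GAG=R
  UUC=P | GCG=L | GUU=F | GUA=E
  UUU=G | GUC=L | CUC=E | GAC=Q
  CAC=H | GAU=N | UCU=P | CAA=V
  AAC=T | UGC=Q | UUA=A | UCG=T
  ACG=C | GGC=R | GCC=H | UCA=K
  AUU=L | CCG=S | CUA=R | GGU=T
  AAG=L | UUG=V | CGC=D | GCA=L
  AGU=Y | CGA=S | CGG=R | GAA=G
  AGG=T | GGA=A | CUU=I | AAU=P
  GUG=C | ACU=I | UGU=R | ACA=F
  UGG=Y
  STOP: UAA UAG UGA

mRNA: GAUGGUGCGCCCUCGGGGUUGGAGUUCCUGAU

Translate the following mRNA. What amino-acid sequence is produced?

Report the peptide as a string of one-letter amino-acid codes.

Answer: ICDSRTYYM

Derivation:
start AUG at pos 1
pos 1: AUG -> I; peptide=I
pos 4: GUG -> C; peptide=IC
pos 7: CGC -> D; peptide=ICD
pos 10: CCU -> S; peptide=ICDS
pos 13: CGG -> R; peptide=ICDSR
pos 16: GGU -> T; peptide=ICDSRT
pos 19: UGG -> Y; peptide=ICDSRTY
pos 22: AGU -> Y; peptide=ICDSRTYY
pos 25: UCC -> M; peptide=ICDSRTYYM
pos 28: UGA -> STOP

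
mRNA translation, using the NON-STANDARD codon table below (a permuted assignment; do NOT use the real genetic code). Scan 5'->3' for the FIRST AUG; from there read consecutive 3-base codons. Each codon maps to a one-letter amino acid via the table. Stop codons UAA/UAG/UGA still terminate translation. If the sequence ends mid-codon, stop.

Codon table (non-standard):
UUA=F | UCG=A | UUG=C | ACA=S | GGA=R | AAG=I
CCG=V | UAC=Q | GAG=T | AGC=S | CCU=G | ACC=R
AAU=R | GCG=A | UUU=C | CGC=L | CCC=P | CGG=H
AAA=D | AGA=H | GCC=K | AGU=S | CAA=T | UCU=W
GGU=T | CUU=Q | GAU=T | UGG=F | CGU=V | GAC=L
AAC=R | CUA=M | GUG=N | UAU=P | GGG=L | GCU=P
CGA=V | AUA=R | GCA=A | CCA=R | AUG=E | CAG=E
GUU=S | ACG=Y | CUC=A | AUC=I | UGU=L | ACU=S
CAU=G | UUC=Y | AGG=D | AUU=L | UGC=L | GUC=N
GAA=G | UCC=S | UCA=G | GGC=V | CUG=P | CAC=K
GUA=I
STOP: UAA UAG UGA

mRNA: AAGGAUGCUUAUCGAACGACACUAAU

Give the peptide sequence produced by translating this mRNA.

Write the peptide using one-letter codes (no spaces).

Answer: EQIGVK

Derivation:
start AUG at pos 4
pos 4: AUG -> E; peptide=E
pos 7: CUU -> Q; peptide=EQ
pos 10: AUC -> I; peptide=EQI
pos 13: GAA -> G; peptide=EQIG
pos 16: CGA -> V; peptide=EQIGV
pos 19: CAC -> K; peptide=EQIGVK
pos 22: UAA -> STOP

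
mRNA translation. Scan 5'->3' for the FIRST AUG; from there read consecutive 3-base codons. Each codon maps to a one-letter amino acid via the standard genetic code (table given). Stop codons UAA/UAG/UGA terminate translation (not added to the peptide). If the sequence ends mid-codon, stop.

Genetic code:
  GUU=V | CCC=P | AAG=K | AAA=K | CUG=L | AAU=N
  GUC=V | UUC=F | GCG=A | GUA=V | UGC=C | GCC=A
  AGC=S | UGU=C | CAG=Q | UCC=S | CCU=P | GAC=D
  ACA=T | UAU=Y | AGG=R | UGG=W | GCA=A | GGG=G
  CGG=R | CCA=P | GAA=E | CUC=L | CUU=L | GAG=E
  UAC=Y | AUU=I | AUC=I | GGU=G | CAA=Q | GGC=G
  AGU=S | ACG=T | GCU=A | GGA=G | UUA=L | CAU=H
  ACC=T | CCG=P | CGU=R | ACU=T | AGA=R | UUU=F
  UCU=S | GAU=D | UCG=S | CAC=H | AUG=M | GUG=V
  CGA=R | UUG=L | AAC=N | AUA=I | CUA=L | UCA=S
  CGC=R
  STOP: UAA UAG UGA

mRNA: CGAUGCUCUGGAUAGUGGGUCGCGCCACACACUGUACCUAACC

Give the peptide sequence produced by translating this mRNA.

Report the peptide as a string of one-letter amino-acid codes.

start AUG at pos 2
pos 2: AUG -> M; peptide=M
pos 5: CUC -> L; peptide=ML
pos 8: UGG -> W; peptide=MLW
pos 11: AUA -> I; peptide=MLWI
pos 14: GUG -> V; peptide=MLWIV
pos 17: GGU -> G; peptide=MLWIVG
pos 20: CGC -> R; peptide=MLWIVGR
pos 23: GCC -> A; peptide=MLWIVGRA
pos 26: ACA -> T; peptide=MLWIVGRAT
pos 29: CAC -> H; peptide=MLWIVGRATH
pos 32: UGU -> C; peptide=MLWIVGRATHC
pos 35: ACC -> T; peptide=MLWIVGRATHCT
pos 38: UAA -> STOP

Answer: MLWIVGRATHCT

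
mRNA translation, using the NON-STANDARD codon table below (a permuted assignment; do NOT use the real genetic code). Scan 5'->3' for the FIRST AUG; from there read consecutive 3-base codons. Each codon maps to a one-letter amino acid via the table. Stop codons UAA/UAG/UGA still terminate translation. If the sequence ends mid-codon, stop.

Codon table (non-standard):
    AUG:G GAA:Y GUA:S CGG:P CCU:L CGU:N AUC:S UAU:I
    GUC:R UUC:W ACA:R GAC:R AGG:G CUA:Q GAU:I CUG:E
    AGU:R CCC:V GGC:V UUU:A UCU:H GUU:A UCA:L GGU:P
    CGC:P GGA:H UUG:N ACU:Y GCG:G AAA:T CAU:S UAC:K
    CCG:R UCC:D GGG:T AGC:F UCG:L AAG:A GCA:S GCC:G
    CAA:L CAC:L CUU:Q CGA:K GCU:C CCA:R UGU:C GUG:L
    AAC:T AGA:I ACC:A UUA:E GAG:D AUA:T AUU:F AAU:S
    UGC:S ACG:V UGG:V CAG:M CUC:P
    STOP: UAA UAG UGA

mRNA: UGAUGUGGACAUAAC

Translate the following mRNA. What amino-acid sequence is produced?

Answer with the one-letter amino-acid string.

Answer: GVR

Derivation:
start AUG at pos 2
pos 2: AUG -> G; peptide=G
pos 5: UGG -> V; peptide=GV
pos 8: ACA -> R; peptide=GVR
pos 11: UAA -> STOP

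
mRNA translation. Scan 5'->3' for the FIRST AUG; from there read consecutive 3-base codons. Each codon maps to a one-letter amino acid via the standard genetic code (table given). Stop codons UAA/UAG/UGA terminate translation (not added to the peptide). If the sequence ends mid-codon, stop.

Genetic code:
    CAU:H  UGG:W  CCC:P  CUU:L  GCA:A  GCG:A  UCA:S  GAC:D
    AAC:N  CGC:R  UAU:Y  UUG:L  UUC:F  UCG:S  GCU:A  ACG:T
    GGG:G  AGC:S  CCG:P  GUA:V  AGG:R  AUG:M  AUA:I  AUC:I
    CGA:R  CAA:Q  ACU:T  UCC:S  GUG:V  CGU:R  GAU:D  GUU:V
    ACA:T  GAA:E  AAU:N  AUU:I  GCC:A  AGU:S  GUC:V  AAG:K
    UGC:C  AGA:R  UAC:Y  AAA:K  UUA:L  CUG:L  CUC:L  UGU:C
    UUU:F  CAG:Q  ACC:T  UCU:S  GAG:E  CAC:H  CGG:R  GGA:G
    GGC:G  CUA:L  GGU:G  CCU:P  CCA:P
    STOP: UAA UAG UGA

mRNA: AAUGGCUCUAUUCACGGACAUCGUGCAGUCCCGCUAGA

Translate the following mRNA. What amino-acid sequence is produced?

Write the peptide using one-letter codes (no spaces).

Answer: MALFTDIVQSR

Derivation:
start AUG at pos 1
pos 1: AUG -> M; peptide=M
pos 4: GCU -> A; peptide=MA
pos 7: CUA -> L; peptide=MAL
pos 10: UUC -> F; peptide=MALF
pos 13: ACG -> T; peptide=MALFT
pos 16: GAC -> D; peptide=MALFTD
pos 19: AUC -> I; peptide=MALFTDI
pos 22: GUG -> V; peptide=MALFTDIV
pos 25: CAG -> Q; peptide=MALFTDIVQ
pos 28: UCC -> S; peptide=MALFTDIVQS
pos 31: CGC -> R; peptide=MALFTDIVQSR
pos 34: UAG -> STOP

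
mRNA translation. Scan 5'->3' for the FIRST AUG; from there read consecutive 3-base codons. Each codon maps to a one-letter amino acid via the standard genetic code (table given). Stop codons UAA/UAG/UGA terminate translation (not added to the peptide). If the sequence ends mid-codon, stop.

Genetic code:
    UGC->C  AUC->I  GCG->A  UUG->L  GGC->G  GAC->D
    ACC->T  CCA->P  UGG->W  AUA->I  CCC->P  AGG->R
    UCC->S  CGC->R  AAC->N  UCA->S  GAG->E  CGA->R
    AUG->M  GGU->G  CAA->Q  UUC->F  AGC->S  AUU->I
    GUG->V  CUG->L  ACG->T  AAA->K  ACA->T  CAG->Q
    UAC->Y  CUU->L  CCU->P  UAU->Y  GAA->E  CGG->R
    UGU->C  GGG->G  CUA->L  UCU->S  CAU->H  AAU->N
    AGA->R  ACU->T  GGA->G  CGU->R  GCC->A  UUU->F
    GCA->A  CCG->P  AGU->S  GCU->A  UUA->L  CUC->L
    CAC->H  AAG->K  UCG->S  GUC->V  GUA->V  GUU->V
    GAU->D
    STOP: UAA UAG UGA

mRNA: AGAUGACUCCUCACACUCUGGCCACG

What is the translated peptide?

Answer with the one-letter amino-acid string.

start AUG at pos 2
pos 2: AUG -> M; peptide=M
pos 5: ACU -> T; peptide=MT
pos 8: CCU -> P; peptide=MTP
pos 11: CAC -> H; peptide=MTPH
pos 14: ACU -> T; peptide=MTPHT
pos 17: CUG -> L; peptide=MTPHTL
pos 20: GCC -> A; peptide=MTPHTLA
pos 23: ACG -> T; peptide=MTPHTLAT
pos 26: only 0 nt remain (<3), stop (end of mRNA)

Answer: MTPHTLAT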